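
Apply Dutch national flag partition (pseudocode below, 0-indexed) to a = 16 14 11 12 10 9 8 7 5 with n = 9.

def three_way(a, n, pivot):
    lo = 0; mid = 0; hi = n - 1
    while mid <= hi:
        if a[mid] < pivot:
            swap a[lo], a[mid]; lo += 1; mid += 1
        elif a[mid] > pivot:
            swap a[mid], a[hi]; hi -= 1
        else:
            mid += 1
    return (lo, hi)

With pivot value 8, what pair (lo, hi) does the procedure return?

(2, 2)

lo=0 mid=0 hi=8
16>8: swap(0,8), hi=7 ⇒ 5 14 11 12 10 9 8 7 16
5<8: swap(0,0), lo=1 mid=1 ⇒ 5 14 11 12 10 9 8 7 16
14>8: swap(1,7), hi=6 ⇒ 5 7 11 12 10 9 8 14 16
7<8: swap(1,1), lo=2 mid=2 ⇒ 5 7 11 12 10 9 8 14 16
11>8: swap(2,6), hi=5 ⇒ 5 7 8 12 10 9 11 14 16
8=8: mid=3
12>8: swap(3,5), hi=4 ⇒ 5 7 8 9 10 12 11 14 16
9>8: swap(3,4), hi=3 ⇒ 5 7 8 10 9 12 11 14 16
10>8: swap(3,3), hi=2 ⇒ 5 7 8 10 9 12 11 14 16
done. lo=2 hi=2; a=5 7 8 10 9 12 11 14 16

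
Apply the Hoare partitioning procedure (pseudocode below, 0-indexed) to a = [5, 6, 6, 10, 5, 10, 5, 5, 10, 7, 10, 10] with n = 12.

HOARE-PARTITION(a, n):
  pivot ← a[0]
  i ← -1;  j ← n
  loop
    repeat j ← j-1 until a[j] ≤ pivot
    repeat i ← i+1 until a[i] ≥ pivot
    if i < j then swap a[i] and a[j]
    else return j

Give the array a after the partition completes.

pivot=5
j stops at 7 (5), i stops at 0 (5); swap ⇒ [5, 6, 6, 10, 5, 10, 5, 5, 10, 7, 10, 10]
j stops at 6 (5), i stops at 1 (6); swap ⇒ [5, 5, 6, 10, 5, 10, 6, 5, 10, 7, 10, 10]
j stops at 4 (5), i stops at 2 (6); swap ⇒ [5, 5, 5, 10, 6, 10, 6, 5, 10, 7, 10, 10]
j stops at 2, i stops at 3; i≥j ⇒ return 2. a=[5, 5, 5, 10, 6, 10, 6, 5, 10, 7, 10, 10]

[5, 5, 5, 10, 6, 10, 6, 5, 10, 7, 10, 10]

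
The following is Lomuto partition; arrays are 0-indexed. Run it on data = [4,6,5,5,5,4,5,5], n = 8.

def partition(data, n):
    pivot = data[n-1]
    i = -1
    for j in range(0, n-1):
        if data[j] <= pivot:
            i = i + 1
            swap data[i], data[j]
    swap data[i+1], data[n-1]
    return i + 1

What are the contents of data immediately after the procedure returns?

pivot = data[7] = 5; i = -1
j=0: data[0]=4 ≤ 5 → i=0, swap data[0],data[0] (no change) → [4,6,5,5,5,4,5,5]
j=1: data[1]=6 > 5 → no swap
j=2: data[2]=5 ≤ 5 → i=1, swap data[1],data[2] → [4,5,6,5,5,4,5,5]
j=3: data[3]=5 ≤ 5 → i=2, swap data[2],data[3] → [4,5,5,6,5,4,5,5]
j=4: data[4]=5 ≤ 5 → i=3, swap data[3],data[4] → [4,5,5,5,6,4,5,5]
j=5: data[5]=4 ≤ 5 → i=4, swap data[4],data[5] → [4,5,5,5,4,6,5,5]
j=6: data[6]=5 ≤ 5 → i=5, swap data[5],data[6] → [4,5,5,5,4,5,6,5]
final swap data[6],data[7] → [4,5,5,5,4,5,5,6]; return 6

[4,5,5,5,4,5,5,6]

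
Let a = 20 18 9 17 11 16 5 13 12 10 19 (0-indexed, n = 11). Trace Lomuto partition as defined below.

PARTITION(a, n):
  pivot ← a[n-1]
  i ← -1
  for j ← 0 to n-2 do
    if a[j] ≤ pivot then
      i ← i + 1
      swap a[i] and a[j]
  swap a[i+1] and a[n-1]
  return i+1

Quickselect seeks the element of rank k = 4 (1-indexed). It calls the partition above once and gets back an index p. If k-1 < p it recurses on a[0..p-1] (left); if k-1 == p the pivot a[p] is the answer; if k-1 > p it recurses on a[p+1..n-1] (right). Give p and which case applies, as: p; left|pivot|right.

pivot = a[10] = 19; i = -1
j=0: a[0]=20 > 19 → no swap
j=1: a[1]=18 ≤ 19 → i=0, swap a[0],a[1] → 18 20 9 17 11 16 5 13 12 10 19
j=2: a[2]=9 ≤ 19 → i=1, swap a[1],a[2] → 18 9 20 17 11 16 5 13 12 10 19
j=3: a[3]=17 ≤ 19 → i=2, swap a[2],a[3] → 18 9 17 20 11 16 5 13 12 10 19
j=4: a[4]=11 ≤ 19 → i=3, swap a[3],a[4] → 18 9 17 11 20 16 5 13 12 10 19
j=5: a[5]=16 ≤ 19 → i=4, swap a[4],a[5] → 18 9 17 11 16 20 5 13 12 10 19
j=6: a[6]=5 ≤ 19 → i=5, swap a[5],a[6] → 18 9 17 11 16 5 20 13 12 10 19
j=7: a[7]=13 ≤ 19 → i=6, swap a[6],a[7] → 18 9 17 11 16 5 13 20 12 10 19
j=8: a[8]=12 ≤ 19 → i=7, swap a[7],a[8] → 18 9 17 11 16 5 13 12 20 10 19
j=9: a[9]=10 ≤ 19 → i=8, swap a[8],a[9] → 18 9 17 11 16 5 13 12 10 20 19
final swap a[9],a[10] → 18 9 17 11 16 5 13 12 10 19 20; return 9
p = 9; k-1 = 3 < 9 ⇒ left

9; left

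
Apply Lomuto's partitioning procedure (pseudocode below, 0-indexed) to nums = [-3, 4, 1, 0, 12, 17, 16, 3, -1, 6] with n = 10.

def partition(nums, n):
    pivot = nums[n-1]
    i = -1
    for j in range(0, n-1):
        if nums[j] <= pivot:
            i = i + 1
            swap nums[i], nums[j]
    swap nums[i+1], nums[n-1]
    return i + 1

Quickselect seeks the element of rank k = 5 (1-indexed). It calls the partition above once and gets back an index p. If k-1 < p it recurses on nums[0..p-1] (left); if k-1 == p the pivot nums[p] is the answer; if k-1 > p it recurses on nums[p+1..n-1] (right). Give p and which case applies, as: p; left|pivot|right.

6; left

pivot=6, i=-1
j=0: -3≤6, i=0, swap(0,0) ⇒ [-3, 4, 1, 0, 12, 17, 16, 3, -1, 6]
j=1: 4≤6, i=1, swap(1,1) ⇒ [-3, 4, 1, 0, 12, 17, 16, 3, -1, 6]
j=2: 1≤6, i=2, swap(2,2) ⇒ [-3, 4, 1, 0, 12, 17, 16, 3, -1, 6]
j=3: 0≤6, i=3, swap(3,3) ⇒ [-3, 4, 1, 0, 12, 17, 16, 3, -1, 6]
j=4: 12>6, skip
j=5: 17>6, skip
j=6: 16>6, skip
j=7: 3≤6, i=4, swap(4,7) ⇒ [-3, 4, 1, 0, 3, 17, 16, 12, -1, 6]
j=8: -1≤6, i=5, swap(5,8) ⇒ [-3, 4, 1, 0, 3, -1, 16, 12, 17, 6]
swap(6,9) ⇒ [-3, 4, 1, 0, 3, -1, 6, 12, 17, 16]; return 6
p = 6; k-1 = 4 < 6 ⇒ left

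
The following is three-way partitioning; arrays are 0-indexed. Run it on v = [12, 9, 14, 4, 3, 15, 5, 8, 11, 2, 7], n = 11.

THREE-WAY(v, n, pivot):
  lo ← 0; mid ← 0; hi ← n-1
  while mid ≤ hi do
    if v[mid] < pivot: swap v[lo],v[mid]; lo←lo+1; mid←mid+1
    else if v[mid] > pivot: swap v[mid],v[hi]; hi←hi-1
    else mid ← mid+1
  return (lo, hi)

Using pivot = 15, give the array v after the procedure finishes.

pivot = 15; lo=0, mid=0, hi=10
v[mid]=12<15: swap v[0],v[0]; lo=1,mid=1 → [12, 9, 14, 4, 3, 15, 5, 8, 11, 2, 7]
v[mid]=9<15: swap v[1],v[1]; lo=2,mid=2 → [12, 9, 14, 4, 3, 15, 5, 8, 11, 2, 7]
v[mid]=14<15: swap v[2],v[2]; lo=3,mid=3 → [12, 9, 14, 4, 3, 15, 5, 8, 11, 2, 7]
v[mid]=4<15: swap v[3],v[3]; lo=4,mid=4 → [12, 9, 14, 4, 3, 15, 5, 8, 11, 2, 7]
v[mid]=3<15: swap v[4],v[4]; lo=5,mid=5 → [12, 9, 14, 4, 3, 15, 5, 8, 11, 2, 7]
v[mid]=15=15: mid=6
v[mid]=5<15: swap v[5],v[6]; lo=6,mid=7 → [12, 9, 14, 4, 3, 5, 15, 8, 11, 2, 7]
v[mid]=8<15: swap v[6],v[7]; lo=7,mid=8 → [12, 9, 14, 4, 3, 5, 8, 15, 11, 2, 7]
v[mid]=11<15: swap v[7],v[8]; lo=8,mid=9 → [12, 9, 14, 4, 3, 5, 8, 11, 15, 2, 7]
v[mid]=2<15: swap v[8],v[9]; lo=9,mid=10 → [12, 9, 14, 4, 3, 5, 8, 11, 2, 15, 7]
v[mid]=7<15: swap v[9],v[10]; lo=10,mid=11 → [12, 9, 14, 4, 3, 5, 8, 11, 2, 7, 15]
end: lo=10, hi=10; v = [12, 9, 14, 4, 3, 5, 8, 11, 2, 7, 15]

[12, 9, 14, 4, 3, 5, 8, 11, 2, 7, 15]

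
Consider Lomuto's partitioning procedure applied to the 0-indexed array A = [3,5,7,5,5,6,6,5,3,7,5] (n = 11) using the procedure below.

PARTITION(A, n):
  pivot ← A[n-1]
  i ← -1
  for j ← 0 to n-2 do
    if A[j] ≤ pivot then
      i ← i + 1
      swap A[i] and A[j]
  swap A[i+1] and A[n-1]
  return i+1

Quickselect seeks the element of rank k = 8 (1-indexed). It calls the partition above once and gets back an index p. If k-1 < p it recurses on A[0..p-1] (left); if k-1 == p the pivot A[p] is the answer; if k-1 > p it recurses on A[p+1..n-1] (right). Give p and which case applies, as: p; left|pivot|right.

pivot = A[10] = 5; i = -1
j=0: A[0]=3 ≤ 5 → i=0, swap A[0],A[0] (no change) → [3,5,7,5,5,6,6,5,3,7,5]
j=1: A[1]=5 ≤ 5 → i=1, swap A[1],A[1] (no change) → [3,5,7,5,5,6,6,5,3,7,5]
j=2: A[2]=7 > 5 → no swap
j=3: A[3]=5 ≤ 5 → i=2, swap A[2],A[3] → [3,5,5,7,5,6,6,5,3,7,5]
j=4: A[4]=5 ≤ 5 → i=3, swap A[3],A[4] → [3,5,5,5,7,6,6,5,3,7,5]
j=5: A[5]=6 > 5 → no swap
j=6: A[6]=6 > 5 → no swap
j=7: A[7]=5 ≤ 5 → i=4, swap A[4],A[7] → [3,5,5,5,5,6,6,7,3,7,5]
j=8: A[8]=3 ≤ 5 → i=5, swap A[5],A[8] → [3,5,5,5,5,3,6,7,6,7,5]
j=9: A[9]=7 > 5 → no swap
final swap A[6],A[10] → [3,5,5,5,5,3,5,7,6,7,6]; return 6
p = 6; k-1 = 7 > 6 ⇒ right

6; right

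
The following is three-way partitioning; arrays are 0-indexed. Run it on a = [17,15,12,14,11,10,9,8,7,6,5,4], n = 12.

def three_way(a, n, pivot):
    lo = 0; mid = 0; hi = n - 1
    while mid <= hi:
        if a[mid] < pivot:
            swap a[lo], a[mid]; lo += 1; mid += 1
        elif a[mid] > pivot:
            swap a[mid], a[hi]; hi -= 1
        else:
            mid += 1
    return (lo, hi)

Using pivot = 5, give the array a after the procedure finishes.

[4,5,14,11,10,9,8,7,6,12,15,17]

lo=0 mid=0 hi=11
17>5: swap(0,11), hi=10 ⇒ [4,15,12,14,11,10,9,8,7,6,5,17]
4<5: swap(0,0), lo=1 mid=1 ⇒ [4,15,12,14,11,10,9,8,7,6,5,17]
15>5: swap(1,10), hi=9 ⇒ [4,5,12,14,11,10,9,8,7,6,15,17]
5=5: mid=2
12>5: swap(2,9), hi=8 ⇒ [4,5,6,14,11,10,9,8,7,12,15,17]
6>5: swap(2,8), hi=7 ⇒ [4,5,7,14,11,10,9,8,6,12,15,17]
7>5: swap(2,7), hi=6 ⇒ [4,5,8,14,11,10,9,7,6,12,15,17]
8>5: swap(2,6), hi=5 ⇒ [4,5,9,14,11,10,8,7,6,12,15,17]
9>5: swap(2,5), hi=4 ⇒ [4,5,10,14,11,9,8,7,6,12,15,17]
10>5: swap(2,4), hi=3 ⇒ [4,5,11,14,10,9,8,7,6,12,15,17]
11>5: swap(2,3), hi=2 ⇒ [4,5,14,11,10,9,8,7,6,12,15,17]
14>5: swap(2,2), hi=1 ⇒ [4,5,14,11,10,9,8,7,6,12,15,17]
done. lo=1 hi=1; a=[4,5,14,11,10,9,8,7,6,12,15,17]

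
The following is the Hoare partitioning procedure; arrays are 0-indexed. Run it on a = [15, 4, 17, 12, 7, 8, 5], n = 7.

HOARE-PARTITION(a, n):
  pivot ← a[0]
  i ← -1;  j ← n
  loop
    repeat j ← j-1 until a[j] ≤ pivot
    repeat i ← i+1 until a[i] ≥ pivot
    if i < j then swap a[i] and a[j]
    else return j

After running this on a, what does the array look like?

[5, 4, 8, 12, 7, 17, 15]

pivot = a[0] = 15; i = -1, j = 7
j→6 (a[6]=5≤15), i→0 (a[0]=15≥15); i<j, swap → [5, 4, 17, 12, 7, 8, 15]
j→5 (a[5]=8≤15), i→2 (a[2]=17≥15); i<j, swap → [5, 4, 8, 12, 7, 17, 15]
j→4, i→5; i≥j, return j=4. a = [5, 4, 8, 12, 7, 17, 15]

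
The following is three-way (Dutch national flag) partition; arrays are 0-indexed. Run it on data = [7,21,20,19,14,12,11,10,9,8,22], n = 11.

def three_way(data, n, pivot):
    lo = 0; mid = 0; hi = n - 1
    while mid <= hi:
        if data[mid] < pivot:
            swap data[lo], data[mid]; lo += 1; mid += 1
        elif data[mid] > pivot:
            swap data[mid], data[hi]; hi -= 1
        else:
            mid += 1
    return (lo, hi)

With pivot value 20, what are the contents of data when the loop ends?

pivot = 20; lo=0, mid=0, hi=10
data[mid]=7<20: swap data[0],data[0]; lo=1,mid=1 → [7,21,20,19,14,12,11,10,9,8,22]
data[mid]=21>20: swap data[1],data[10]; hi=9 → [7,22,20,19,14,12,11,10,9,8,21]
data[mid]=22>20: swap data[1],data[9]; hi=8 → [7,8,20,19,14,12,11,10,9,22,21]
data[mid]=8<20: swap data[1],data[1]; lo=2,mid=2 → [7,8,20,19,14,12,11,10,9,22,21]
data[mid]=20=20: mid=3
data[mid]=19<20: swap data[2],data[3]; lo=3,mid=4 → [7,8,19,20,14,12,11,10,9,22,21]
data[mid]=14<20: swap data[3],data[4]; lo=4,mid=5 → [7,8,19,14,20,12,11,10,9,22,21]
data[mid]=12<20: swap data[4],data[5]; lo=5,mid=6 → [7,8,19,14,12,20,11,10,9,22,21]
data[mid]=11<20: swap data[5],data[6]; lo=6,mid=7 → [7,8,19,14,12,11,20,10,9,22,21]
data[mid]=10<20: swap data[6],data[7]; lo=7,mid=8 → [7,8,19,14,12,11,10,20,9,22,21]
data[mid]=9<20: swap data[7],data[8]; lo=8,mid=9 → [7,8,19,14,12,11,10,9,20,22,21]
end: lo=8, hi=8; data = [7,8,19,14,12,11,10,9,20,22,21]

[7,8,19,14,12,11,10,9,20,22,21]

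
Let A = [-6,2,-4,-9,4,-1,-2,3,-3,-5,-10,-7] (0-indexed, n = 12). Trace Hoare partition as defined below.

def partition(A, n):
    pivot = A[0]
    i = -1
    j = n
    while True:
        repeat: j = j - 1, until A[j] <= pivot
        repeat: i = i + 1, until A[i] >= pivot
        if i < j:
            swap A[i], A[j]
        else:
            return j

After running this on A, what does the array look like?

pivot=-6
j stops at 11 (-7), i stops at 0 (-6); swap ⇒ [-7,2,-4,-9,4,-1,-2,3,-3,-5,-10,-6]
j stops at 10 (-10), i stops at 1 (2); swap ⇒ [-7,-10,-4,-9,4,-1,-2,3,-3,-5,2,-6]
j stops at 3 (-9), i stops at 2 (-4); swap ⇒ [-7,-10,-9,-4,4,-1,-2,3,-3,-5,2,-6]
j stops at 2, i stops at 3; i≥j ⇒ return 2. A=[-7,-10,-9,-4,4,-1,-2,3,-3,-5,2,-6]

[-7,-10,-9,-4,4,-1,-2,3,-3,-5,2,-6]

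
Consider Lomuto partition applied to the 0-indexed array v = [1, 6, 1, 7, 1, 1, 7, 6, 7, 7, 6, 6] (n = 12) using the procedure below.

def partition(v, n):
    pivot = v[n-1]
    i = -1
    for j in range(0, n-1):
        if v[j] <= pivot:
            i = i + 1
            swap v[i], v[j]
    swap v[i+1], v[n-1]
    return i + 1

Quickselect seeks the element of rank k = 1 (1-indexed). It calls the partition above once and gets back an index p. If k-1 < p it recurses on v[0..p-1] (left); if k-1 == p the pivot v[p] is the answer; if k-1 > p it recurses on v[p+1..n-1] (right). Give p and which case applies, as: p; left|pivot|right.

pivot = v[11] = 6; i = -1
j=0: v[0]=1 ≤ 6 → i=0, swap v[0],v[0] (no change) → [1, 6, 1, 7, 1, 1, 7, 6, 7, 7, 6, 6]
j=1: v[1]=6 ≤ 6 → i=1, swap v[1],v[1] (no change) → [1, 6, 1, 7, 1, 1, 7, 6, 7, 7, 6, 6]
j=2: v[2]=1 ≤ 6 → i=2, swap v[2],v[2] (no change) → [1, 6, 1, 7, 1, 1, 7, 6, 7, 7, 6, 6]
j=3: v[3]=7 > 6 → no swap
j=4: v[4]=1 ≤ 6 → i=3, swap v[3],v[4] → [1, 6, 1, 1, 7, 1, 7, 6, 7, 7, 6, 6]
j=5: v[5]=1 ≤ 6 → i=4, swap v[4],v[5] → [1, 6, 1, 1, 1, 7, 7, 6, 7, 7, 6, 6]
j=6: v[6]=7 > 6 → no swap
j=7: v[7]=6 ≤ 6 → i=5, swap v[5],v[7] → [1, 6, 1, 1, 1, 6, 7, 7, 7, 7, 6, 6]
j=8: v[8]=7 > 6 → no swap
j=9: v[9]=7 > 6 → no swap
j=10: v[10]=6 ≤ 6 → i=6, swap v[6],v[10] → [1, 6, 1, 1, 1, 6, 6, 7, 7, 7, 7, 6]
final swap v[7],v[11] → [1, 6, 1, 1, 1, 6, 6, 6, 7, 7, 7, 7]; return 7
p = 7; k-1 = 0 < 7 ⇒ left

7; left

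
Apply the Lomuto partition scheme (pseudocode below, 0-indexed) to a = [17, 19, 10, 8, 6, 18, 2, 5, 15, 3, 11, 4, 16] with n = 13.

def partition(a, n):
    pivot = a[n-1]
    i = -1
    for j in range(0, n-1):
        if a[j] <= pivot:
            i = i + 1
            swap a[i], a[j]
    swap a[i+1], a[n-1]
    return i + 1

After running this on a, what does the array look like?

[10, 8, 6, 2, 5, 15, 3, 11, 4, 16, 17, 18, 19]

pivot = a[12] = 16; i = -1
j=0: a[0]=17 > 16 → no swap
j=1: a[1]=19 > 16 → no swap
j=2: a[2]=10 ≤ 16 → i=0, swap a[0],a[2] → [10, 19, 17, 8, 6, 18, 2, 5, 15, 3, 11, 4, 16]
j=3: a[3]=8 ≤ 16 → i=1, swap a[1],a[3] → [10, 8, 17, 19, 6, 18, 2, 5, 15, 3, 11, 4, 16]
j=4: a[4]=6 ≤ 16 → i=2, swap a[2],a[4] → [10, 8, 6, 19, 17, 18, 2, 5, 15, 3, 11, 4, 16]
j=5: a[5]=18 > 16 → no swap
j=6: a[6]=2 ≤ 16 → i=3, swap a[3],a[6] → [10, 8, 6, 2, 17, 18, 19, 5, 15, 3, 11, 4, 16]
j=7: a[7]=5 ≤ 16 → i=4, swap a[4],a[7] → [10, 8, 6, 2, 5, 18, 19, 17, 15, 3, 11, 4, 16]
j=8: a[8]=15 ≤ 16 → i=5, swap a[5],a[8] → [10, 8, 6, 2, 5, 15, 19, 17, 18, 3, 11, 4, 16]
j=9: a[9]=3 ≤ 16 → i=6, swap a[6],a[9] → [10, 8, 6, 2, 5, 15, 3, 17, 18, 19, 11, 4, 16]
j=10: a[10]=11 ≤ 16 → i=7, swap a[7],a[10] → [10, 8, 6, 2, 5, 15, 3, 11, 18, 19, 17, 4, 16]
j=11: a[11]=4 ≤ 16 → i=8, swap a[8],a[11] → [10, 8, 6, 2, 5, 15, 3, 11, 4, 19, 17, 18, 16]
final swap a[9],a[12] → [10, 8, 6, 2, 5, 15, 3, 11, 4, 16, 17, 18, 19]; return 9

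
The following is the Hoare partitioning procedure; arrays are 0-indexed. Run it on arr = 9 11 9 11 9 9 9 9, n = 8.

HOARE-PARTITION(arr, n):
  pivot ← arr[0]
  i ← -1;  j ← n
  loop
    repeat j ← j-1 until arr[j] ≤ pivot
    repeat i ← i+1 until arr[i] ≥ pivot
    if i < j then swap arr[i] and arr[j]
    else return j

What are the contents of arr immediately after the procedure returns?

9 9 9 9 11 9 11 9

pivot=9
j stops at 7 (9), i stops at 0 (9); swap ⇒ 9 11 9 11 9 9 9 9
j stops at 6 (9), i stops at 1 (11); swap ⇒ 9 9 9 11 9 9 11 9
j stops at 5 (9), i stops at 2 (9); swap ⇒ 9 9 9 11 9 9 11 9
j stops at 4 (9), i stops at 3 (11); swap ⇒ 9 9 9 9 11 9 11 9
j stops at 3, i stops at 4; i≥j ⇒ return 3. arr=9 9 9 9 11 9 11 9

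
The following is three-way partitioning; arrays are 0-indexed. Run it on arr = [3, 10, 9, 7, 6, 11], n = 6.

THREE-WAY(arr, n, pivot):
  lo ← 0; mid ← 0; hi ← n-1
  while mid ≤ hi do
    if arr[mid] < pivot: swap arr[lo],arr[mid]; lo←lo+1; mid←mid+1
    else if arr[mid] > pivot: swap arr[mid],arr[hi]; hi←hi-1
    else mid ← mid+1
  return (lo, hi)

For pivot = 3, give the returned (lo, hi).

(0, 0)

lo=0 mid=0 hi=5
3=3: mid=1
10>3: swap(1,5), hi=4 ⇒ [3, 11, 9, 7, 6, 10]
11>3: swap(1,4), hi=3 ⇒ [3, 6, 9, 7, 11, 10]
6>3: swap(1,3), hi=2 ⇒ [3, 7, 9, 6, 11, 10]
7>3: swap(1,2), hi=1 ⇒ [3, 9, 7, 6, 11, 10]
9>3: swap(1,1), hi=0 ⇒ [3, 9, 7, 6, 11, 10]
done. lo=0 hi=0; arr=[3, 9, 7, 6, 11, 10]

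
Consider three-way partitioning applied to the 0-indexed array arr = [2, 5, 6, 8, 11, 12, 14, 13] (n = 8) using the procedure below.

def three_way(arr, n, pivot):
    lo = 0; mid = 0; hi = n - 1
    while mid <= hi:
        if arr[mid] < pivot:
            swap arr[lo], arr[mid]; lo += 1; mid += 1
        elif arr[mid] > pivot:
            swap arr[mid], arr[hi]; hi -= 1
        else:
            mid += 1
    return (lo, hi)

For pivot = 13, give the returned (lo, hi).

(6, 6)

lo=0 mid=0 hi=7
2<13: swap(0,0), lo=1 mid=1 ⇒ [2, 5, 6, 8, 11, 12, 14, 13]
5<13: swap(1,1), lo=2 mid=2 ⇒ [2, 5, 6, 8, 11, 12, 14, 13]
6<13: swap(2,2), lo=3 mid=3 ⇒ [2, 5, 6, 8, 11, 12, 14, 13]
8<13: swap(3,3), lo=4 mid=4 ⇒ [2, 5, 6, 8, 11, 12, 14, 13]
11<13: swap(4,4), lo=5 mid=5 ⇒ [2, 5, 6, 8, 11, 12, 14, 13]
12<13: swap(5,5), lo=6 mid=6 ⇒ [2, 5, 6, 8, 11, 12, 14, 13]
14>13: swap(6,7), hi=6 ⇒ [2, 5, 6, 8, 11, 12, 13, 14]
13=13: mid=7
done. lo=6 hi=6; arr=[2, 5, 6, 8, 11, 12, 13, 14]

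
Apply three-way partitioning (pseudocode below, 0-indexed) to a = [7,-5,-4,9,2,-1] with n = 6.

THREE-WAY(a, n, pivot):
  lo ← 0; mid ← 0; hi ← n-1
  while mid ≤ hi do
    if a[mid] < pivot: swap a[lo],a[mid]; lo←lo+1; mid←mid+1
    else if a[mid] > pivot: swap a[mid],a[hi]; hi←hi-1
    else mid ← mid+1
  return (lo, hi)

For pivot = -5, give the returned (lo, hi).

pivot = -5; lo=0, mid=0, hi=5
a[mid]=7>-5: swap a[0],a[5]; hi=4 → [-1,-5,-4,9,2,7]
a[mid]=-1>-5: swap a[0],a[4]; hi=3 → [2,-5,-4,9,-1,7]
a[mid]=2>-5: swap a[0],a[3]; hi=2 → [9,-5,-4,2,-1,7]
a[mid]=9>-5: swap a[0],a[2]; hi=1 → [-4,-5,9,2,-1,7]
a[mid]=-4>-5: swap a[0],a[1]; hi=0 → [-5,-4,9,2,-1,7]
a[mid]=-5=-5: mid=1
end: lo=0, hi=0; a = [-5,-4,9,2,-1,7]

(0, 0)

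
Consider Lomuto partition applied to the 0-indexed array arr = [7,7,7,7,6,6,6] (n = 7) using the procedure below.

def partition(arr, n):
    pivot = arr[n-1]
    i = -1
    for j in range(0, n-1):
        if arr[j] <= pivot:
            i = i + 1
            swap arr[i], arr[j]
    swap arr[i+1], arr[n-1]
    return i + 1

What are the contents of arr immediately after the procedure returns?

[6,6,6,7,7,7,7]

pivot = arr[6] = 6; i = -1
j=0: arr[0]=7 > 6 → no swap
j=1: arr[1]=7 > 6 → no swap
j=2: arr[2]=7 > 6 → no swap
j=3: arr[3]=7 > 6 → no swap
j=4: arr[4]=6 ≤ 6 → i=0, swap arr[0],arr[4] → [6,7,7,7,7,6,6]
j=5: arr[5]=6 ≤ 6 → i=1, swap arr[1],arr[5] → [6,6,7,7,7,7,6]
final swap arr[2],arr[6] → [6,6,6,7,7,7,7]; return 2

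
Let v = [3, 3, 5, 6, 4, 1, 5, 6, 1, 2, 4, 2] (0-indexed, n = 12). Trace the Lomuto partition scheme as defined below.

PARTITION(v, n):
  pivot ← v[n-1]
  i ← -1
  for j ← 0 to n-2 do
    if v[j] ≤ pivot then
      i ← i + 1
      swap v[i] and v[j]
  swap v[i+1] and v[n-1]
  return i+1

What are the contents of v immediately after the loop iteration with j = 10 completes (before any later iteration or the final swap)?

pivot = v[11] = 2; i = -1
j=0: v[0]=3 > 2 → no swap
j=1: v[1]=3 > 2 → no swap
j=2: v[2]=5 > 2 → no swap
j=3: v[3]=6 > 2 → no swap
j=4: v[4]=4 > 2 → no swap
j=5: v[5]=1 ≤ 2 → i=0, swap v[0],v[5] → [1, 3, 5, 6, 4, 3, 5, 6, 1, 2, 4, 2]
j=6: v[6]=5 > 2 → no swap
j=7: v[7]=6 > 2 → no swap
j=8: v[8]=1 ≤ 2 → i=1, swap v[1],v[8] → [1, 1, 5, 6, 4, 3, 5, 6, 3, 2, 4, 2]
j=9: v[9]=2 ≤ 2 → i=2, swap v[2],v[9] → [1, 1, 2, 6, 4, 3, 5, 6, 3, 5, 4, 2]
j=10: v[10]=4 > 2 → no swap
(after j=10) v = [1, 1, 2, 6, 4, 3, 5, 6, 3, 5, 4, 2]

[1, 1, 2, 6, 4, 3, 5, 6, 3, 5, 4, 2]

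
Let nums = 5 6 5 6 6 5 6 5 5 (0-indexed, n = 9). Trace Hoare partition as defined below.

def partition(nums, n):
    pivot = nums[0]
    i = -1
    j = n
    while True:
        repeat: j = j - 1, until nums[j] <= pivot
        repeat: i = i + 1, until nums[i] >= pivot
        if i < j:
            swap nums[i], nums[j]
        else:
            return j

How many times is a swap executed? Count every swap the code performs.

pivot = nums[0] = 5; i = -1, j = 9
j→8 (nums[8]=5≤5), i→0 (nums[0]=5≥5); i<j, swap → 5 6 5 6 6 5 6 5 5
j→7 (nums[7]=5≤5), i→1 (nums[1]=6≥5); i<j, swap → 5 5 5 6 6 5 6 6 5
j→5 (nums[5]=5≤5), i→2 (nums[2]=5≥5); i<j, swap → 5 5 5 6 6 5 6 6 5
j→2, i→3; i≥j, return j=2. nums = 5 5 5 6 6 5 6 6 5

3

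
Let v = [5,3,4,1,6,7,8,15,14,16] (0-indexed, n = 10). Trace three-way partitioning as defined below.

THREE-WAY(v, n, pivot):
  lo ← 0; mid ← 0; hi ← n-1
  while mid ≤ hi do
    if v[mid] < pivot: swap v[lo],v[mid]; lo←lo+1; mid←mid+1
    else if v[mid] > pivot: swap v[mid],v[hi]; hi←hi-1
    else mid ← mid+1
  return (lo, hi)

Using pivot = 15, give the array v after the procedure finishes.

[5,3,4,1,6,7,8,14,15,16]

pivot = 15; lo=0, mid=0, hi=9
v[mid]=5<15: swap v[0],v[0]; lo=1,mid=1 → [5,3,4,1,6,7,8,15,14,16]
v[mid]=3<15: swap v[1],v[1]; lo=2,mid=2 → [5,3,4,1,6,7,8,15,14,16]
v[mid]=4<15: swap v[2],v[2]; lo=3,mid=3 → [5,3,4,1,6,7,8,15,14,16]
v[mid]=1<15: swap v[3],v[3]; lo=4,mid=4 → [5,3,4,1,6,7,8,15,14,16]
v[mid]=6<15: swap v[4],v[4]; lo=5,mid=5 → [5,3,4,1,6,7,8,15,14,16]
v[mid]=7<15: swap v[5],v[5]; lo=6,mid=6 → [5,3,4,1,6,7,8,15,14,16]
v[mid]=8<15: swap v[6],v[6]; lo=7,mid=7 → [5,3,4,1,6,7,8,15,14,16]
v[mid]=15=15: mid=8
v[mid]=14<15: swap v[7],v[8]; lo=8,mid=9 → [5,3,4,1,6,7,8,14,15,16]
v[mid]=16>15: swap v[9],v[9]; hi=8 → [5,3,4,1,6,7,8,14,15,16]
end: lo=8, hi=8; v = [5,3,4,1,6,7,8,14,15,16]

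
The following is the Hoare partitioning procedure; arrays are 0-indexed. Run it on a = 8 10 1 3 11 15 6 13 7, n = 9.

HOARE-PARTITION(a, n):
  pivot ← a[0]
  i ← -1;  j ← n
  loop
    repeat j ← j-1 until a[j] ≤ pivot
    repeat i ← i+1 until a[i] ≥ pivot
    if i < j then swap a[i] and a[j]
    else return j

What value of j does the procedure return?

3

pivot=8
j stops at 8 (7), i stops at 0 (8); swap ⇒ 7 10 1 3 11 15 6 13 8
j stops at 6 (6), i stops at 1 (10); swap ⇒ 7 6 1 3 11 15 10 13 8
j stops at 3, i stops at 4; i≥j ⇒ return 3. a=7 6 1 3 11 15 10 13 8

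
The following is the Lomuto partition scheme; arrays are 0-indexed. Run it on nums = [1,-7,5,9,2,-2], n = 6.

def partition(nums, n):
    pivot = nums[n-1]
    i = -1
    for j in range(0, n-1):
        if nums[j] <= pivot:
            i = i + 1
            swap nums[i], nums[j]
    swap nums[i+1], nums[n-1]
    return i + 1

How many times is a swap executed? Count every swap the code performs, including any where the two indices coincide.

pivot=-2, i=-1
j=0: 1>-2, skip
j=1: -7≤-2, i=0, swap(0,1) ⇒ [-7,1,5,9,2,-2]
j=2: 5>-2, skip
j=3: 9>-2, skip
j=4: 2>-2, skip
swap(1,5) ⇒ [-7,-2,5,9,2,1]; return 1

2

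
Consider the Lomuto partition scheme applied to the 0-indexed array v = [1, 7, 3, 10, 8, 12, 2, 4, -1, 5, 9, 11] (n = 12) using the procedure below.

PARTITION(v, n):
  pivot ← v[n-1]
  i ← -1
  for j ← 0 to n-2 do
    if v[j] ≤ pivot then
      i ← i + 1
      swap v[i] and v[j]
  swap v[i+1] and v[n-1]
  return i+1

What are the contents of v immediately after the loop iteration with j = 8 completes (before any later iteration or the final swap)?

[1, 7, 3, 10, 8, 2, 4, -1, 12, 5, 9, 11]

pivot=11, i=-1
j=0: 1≤11, i=0, swap(0,0) ⇒ [1, 7, 3, 10, 8, 12, 2, 4, -1, 5, 9, 11]
j=1: 7≤11, i=1, swap(1,1) ⇒ [1, 7, 3, 10, 8, 12, 2, 4, -1, 5, 9, 11]
j=2: 3≤11, i=2, swap(2,2) ⇒ [1, 7, 3, 10, 8, 12, 2, 4, -1, 5, 9, 11]
j=3: 10≤11, i=3, swap(3,3) ⇒ [1, 7, 3, 10, 8, 12, 2, 4, -1, 5, 9, 11]
j=4: 8≤11, i=4, swap(4,4) ⇒ [1, 7, 3, 10, 8, 12, 2, 4, -1, 5, 9, 11]
j=5: 12>11, skip
j=6: 2≤11, i=5, swap(5,6) ⇒ [1, 7, 3, 10, 8, 2, 12, 4, -1, 5, 9, 11]
j=7: 4≤11, i=6, swap(6,7) ⇒ [1, 7, 3, 10, 8, 2, 4, 12, -1, 5, 9, 11]
j=8: -1≤11, i=7, swap(7,8) ⇒ [1, 7, 3, 10, 8, 2, 4, -1, 12, 5, 9, 11]
(after j=8) v = [1, 7, 3, 10, 8, 2, 4, -1, 12, 5, 9, 11]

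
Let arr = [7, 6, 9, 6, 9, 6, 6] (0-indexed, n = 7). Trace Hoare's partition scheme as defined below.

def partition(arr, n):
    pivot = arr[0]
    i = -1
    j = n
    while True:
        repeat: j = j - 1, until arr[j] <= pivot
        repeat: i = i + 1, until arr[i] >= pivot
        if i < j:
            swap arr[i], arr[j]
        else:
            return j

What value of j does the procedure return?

3

pivot = arr[0] = 7; i = -1, j = 7
j→6 (arr[6]=6≤7), i→0 (arr[0]=7≥7); i<j, swap → [6, 6, 9, 6, 9, 6, 7]
j→5 (arr[5]=6≤7), i→2 (arr[2]=9≥7); i<j, swap → [6, 6, 6, 6, 9, 9, 7]
j→3, i→4; i≥j, return j=3. arr = [6, 6, 6, 6, 9, 9, 7]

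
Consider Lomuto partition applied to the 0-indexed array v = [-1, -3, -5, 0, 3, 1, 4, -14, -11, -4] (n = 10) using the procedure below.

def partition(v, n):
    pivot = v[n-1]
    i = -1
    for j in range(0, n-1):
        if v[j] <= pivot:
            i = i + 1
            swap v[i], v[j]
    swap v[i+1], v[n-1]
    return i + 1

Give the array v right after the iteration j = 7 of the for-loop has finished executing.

pivot = v[9] = -4; i = -1
j=0: v[0]=-1 > -4 → no swap
j=1: v[1]=-3 > -4 → no swap
j=2: v[2]=-5 ≤ -4 → i=0, swap v[0],v[2] → [-5, -3, -1, 0, 3, 1, 4, -14, -11, -4]
j=3: v[3]=0 > -4 → no swap
j=4: v[4]=3 > -4 → no swap
j=5: v[5]=1 > -4 → no swap
j=6: v[6]=4 > -4 → no swap
j=7: v[7]=-14 ≤ -4 → i=1, swap v[1],v[7] → [-5, -14, -1, 0, 3, 1, 4, -3, -11, -4]
(after j=7) v = [-5, -14, -1, 0, 3, 1, 4, -3, -11, -4]

[-5, -14, -1, 0, 3, 1, 4, -3, -11, -4]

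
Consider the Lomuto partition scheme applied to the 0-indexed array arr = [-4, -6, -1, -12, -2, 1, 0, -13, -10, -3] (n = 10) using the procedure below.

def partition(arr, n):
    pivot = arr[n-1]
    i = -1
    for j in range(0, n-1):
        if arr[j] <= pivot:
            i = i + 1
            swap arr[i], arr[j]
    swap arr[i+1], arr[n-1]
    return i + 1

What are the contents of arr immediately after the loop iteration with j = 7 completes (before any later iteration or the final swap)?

pivot = arr[9] = -3; i = -1
j=0: arr[0]=-4 ≤ -3 → i=0, swap arr[0],arr[0] (no change) → [-4, -6, -1, -12, -2, 1, 0, -13, -10, -3]
j=1: arr[1]=-6 ≤ -3 → i=1, swap arr[1],arr[1] (no change) → [-4, -6, -1, -12, -2, 1, 0, -13, -10, -3]
j=2: arr[2]=-1 > -3 → no swap
j=3: arr[3]=-12 ≤ -3 → i=2, swap arr[2],arr[3] → [-4, -6, -12, -1, -2, 1, 0, -13, -10, -3]
j=4: arr[4]=-2 > -3 → no swap
j=5: arr[5]=1 > -3 → no swap
j=6: arr[6]=0 > -3 → no swap
j=7: arr[7]=-13 ≤ -3 → i=3, swap arr[3],arr[7] → [-4, -6, -12, -13, -2, 1, 0, -1, -10, -3]
(after j=7) arr = [-4, -6, -12, -13, -2, 1, 0, -1, -10, -3]

[-4, -6, -12, -13, -2, 1, 0, -1, -10, -3]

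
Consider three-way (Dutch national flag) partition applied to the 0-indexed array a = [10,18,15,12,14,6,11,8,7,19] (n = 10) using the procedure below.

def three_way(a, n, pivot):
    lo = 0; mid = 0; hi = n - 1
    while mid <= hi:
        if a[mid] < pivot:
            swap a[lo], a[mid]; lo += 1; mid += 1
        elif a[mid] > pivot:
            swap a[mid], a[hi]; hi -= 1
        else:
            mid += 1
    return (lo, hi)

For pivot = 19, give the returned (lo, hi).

pivot = 19; lo=0, mid=0, hi=9
a[mid]=10<19: swap a[0],a[0]; lo=1,mid=1 → [10,18,15,12,14,6,11,8,7,19]
a[mid]=18<19: swap a[1],a[1]; lo=2,mid=2 → [10,18,15,12,14,6,11,8,7,19]
a[mid]=15<19: swap a[2],a[2]; lo=3,mid=3 → [10,18,15,12,14,6,11,8,7,19]
a[mid]=12<19: swap a[3],a[3]; lo=4,mid=4 → [10,18,15,12,14,6,11,8,7,19]
a[mid]=14<19: swap a[4],a[4]; lo=5,mid=5 → [10,18,15,12,14,6,11,8,7,19]
a[mid]=6<19: swap a[5],a[5]; lo=6,mid=6 → [10,18,15,12,14,6,11,8,7,19]
a[mid]=11<19: swap a[6],a[6]; lo=7,mid=7 → [10,18,15,12,14,6,11,8,7,19]
a[mid]=8<19: swap a[7],a[7]; lo=8,mid=8 → [10,18,15,12,14,6,11,8,7,19]
a[mid]=7<19: swap a[8],a[8]; lo=9,mid=9 → [10,18,15,12,14,6,11,8,7,19]
a[mid]=19=19: mid=10
end: lo=9, hi=9; a = [10,18,15,12,14,6,11,8,7,19]

(9, 9)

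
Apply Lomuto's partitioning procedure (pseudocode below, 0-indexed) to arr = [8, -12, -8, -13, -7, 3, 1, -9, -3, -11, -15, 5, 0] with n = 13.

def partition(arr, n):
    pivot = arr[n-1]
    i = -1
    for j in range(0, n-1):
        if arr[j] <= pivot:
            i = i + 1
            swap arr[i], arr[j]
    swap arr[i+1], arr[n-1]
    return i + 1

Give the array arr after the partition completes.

pivot=0, i=-1
j=0: 8>0, skip
j=1: -12≤0, i=0, swap(0,1) ⇒ [-12, 8, -8, -13, -7, 3, 1, -9, -3, -11, -15, 5, 0]
j=2: -8≤0, i=1, swap(1,2) ⇒ [-12, -8, 8, -13, -7, 3, 1, -9, -3, -11, -15, 5, 0]
j=3: -13≤0, i=2, swap(2,3) ⇒ [-12, -8, -13, 8, -7, 3, 1, -9, -3, -11, -15, 5, 0]
j=4: -7≤0, i=3, swap(3,4) ⇒ [-12, -8, -13, -7, 8, 3, 1, -9, -3, -11, -15, 5, 0]
j=5: 3>0, skip
j=6: 1>0, skip
j=7: -9≤0, i=4, swap(4,7) ⇒ [-12, -8, -13, -7, -9, 3, 1, 8, -3, -11, -15, 5, 0]
j=8: -3≤0, i=5, swap(5,8) ⇒ [-12, -8, -13, -7, -9, -3, 1, 8, 3, -11, -15, 5, 0]
j=9: -11≤0, i=6, swap(6,9) ⇒ [-12, -8, -13, -7, -9, -3, -11, 8, 3, 1, -15, 5, 0]
j=10: -15≤0, i=7, swap(7,10) ⇒ [-12, -8, -13, -7, -9, -3, -11, -15, 3, 1, 8, 5, 0]
j=11: 5>0, skip
swap(8,12) ⇒ [-12, -8, -13, -7, -9, -3, -11, -15, 0, 1, 8, 5, 3]; return 8

[-12, -8, -13, -7, -9, -3, -11, -15, 0, 1, 8, 5, 3]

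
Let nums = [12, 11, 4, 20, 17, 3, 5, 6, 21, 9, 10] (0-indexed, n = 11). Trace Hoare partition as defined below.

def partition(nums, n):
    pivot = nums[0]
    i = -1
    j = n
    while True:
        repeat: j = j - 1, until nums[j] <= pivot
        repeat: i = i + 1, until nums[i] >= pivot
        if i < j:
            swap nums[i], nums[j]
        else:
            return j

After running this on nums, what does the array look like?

[10, 11, 4, 9, 6, 3, 5, 17, 21, 20, 12]

pivot=12
j stops at 10 (10), i stops at 0 (12); swap ⇒ [10, 11, 4, 20, 17, 3, 5, 6, 21, 9, 12]
j stops at 9 (9), i stops at 3 (20); swap ⇒ [10, 11, 4, 9, 17, 3, 5, 6, 21, 20, 12]
j stops at 7 (6), i stops at 4 (17); swap ⇒ [10, 11, 4, 9, 6, 3, 5, 17, 21, 20, 12]
j stops at 6, i stops at 7; i≥j ⇒ return 6. nums=[10, 11, 4, 9, 6, 3, 5, 17, 21, 20, 12]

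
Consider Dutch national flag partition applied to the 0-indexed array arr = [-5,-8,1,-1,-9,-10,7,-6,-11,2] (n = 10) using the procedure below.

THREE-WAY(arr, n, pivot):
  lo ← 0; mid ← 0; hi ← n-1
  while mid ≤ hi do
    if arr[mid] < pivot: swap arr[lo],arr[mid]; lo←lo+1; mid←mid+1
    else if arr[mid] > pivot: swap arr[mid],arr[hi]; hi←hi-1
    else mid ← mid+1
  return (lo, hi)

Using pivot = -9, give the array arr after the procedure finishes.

[-11,-10,-9,-1,1,7,-6,-8,2,-5]

lo=0 mid=0 hi=9
-5>-9: swap(0,9), hi=8 ⇒ [2,-8,1,-1,-9,-10,7,-6,-11,-5]
2>-9: swap(0,8), hi=7 ⇒ [-11,-8,1,-1,-9,-10,7,-6,2,-5]
-11<-9: swap(0,0), lo=1 mid=1 ⇒ [-11,-8,1,-1,-9,-10,7,-6,2,-5]
-8>-9: swap(1,7), hi=6 ⇒ [-11,-6,1,-1,-9,-10,7,-8,2,-5]
-6>-9: swap(1,6), hi=5 ⇒ [-11,7,1,-1,-9,-10,-6,-8,2,-5]
7>-9: swap(1,5), hi=4 ⇒ [-11,-10,1,-1,-9,7,-6,-8,2,-5]
-10<-9: swap(1,1), lo=2 mid=2 ⇒ [-11,-10,1,-1,-9,7,-6,-8,2,-5]
1>-9: swap(2,4), hi=3 ⇒ [-11,-10,-9,-1,1,7,-6,-8,2,-5]
-9=-9: mid=3
-1>-9: swap(3,3), hi=2 ⇒ [-11,-10,-9,-1,1,7,-6,-8,2,-5]
done. lo=2 hi=2; arr=[-11,-10,-9,-1,1,7,-6,-8,2,-5]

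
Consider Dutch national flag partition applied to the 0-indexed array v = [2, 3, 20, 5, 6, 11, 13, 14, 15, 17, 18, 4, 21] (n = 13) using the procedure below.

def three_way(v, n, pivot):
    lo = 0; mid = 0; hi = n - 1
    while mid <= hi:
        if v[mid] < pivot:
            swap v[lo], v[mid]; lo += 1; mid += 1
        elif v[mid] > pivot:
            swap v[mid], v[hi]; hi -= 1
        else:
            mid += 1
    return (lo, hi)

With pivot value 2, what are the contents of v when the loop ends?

[2, 20, 5, 6, 11, 13, 14, 15, 17, 18, 4, 21, 3]

lo=0 mid=0 hi=12
2=2: mid=1
3>2: swap(1,12), hi=11 ⇒ [2, 21, 20, 5, 6, 11, 13, 14, 15, 17, 18, 4, 3]
21>2: swap(1,11), hi=10 ⇒ [2, 4, 20, 5, 6, 11, 13, 14, 15, 17, 18, 21, 3]
4>2: swap(1,10), hi=9 ⇒ [2, 18, 20, 5, 6, 11, 13, 14, 15, 17, 4, 21, 3]
18>2: swap(1,9), hi=8 ⇒ [2, 17, 20, 5, 6, 11, 13, 14, 15, 18, 4, 21, 3]
17>2: swap(1,8), hi=7 ⇒ [2, 15, 20, 5, 6, 11, 13, 14, 17, 18, 4, 21, 3]
15>2: swap(1,7), hi=6 ⇒ [2, 14, 20, 5, 6, 11, 13, 15, 17, 18, 4, 21, 3]
14>2: swap(1,6), hi=5 ⇒ [2, 13, 20, 5, 6, 11, 14, 15, 17, 18, 4, 21, 3]
13>2: swap(1,5), hi=4 ⇒ [2, 11, 20, 5, 6, 13, 14, 15, 17, 18, 4, 21, 3]
11>2: swap(1,4), hi=3 ⇒ [2, 6, 20, 5, 11, 13, 14, 15, 17, 18, 4, 21, 3]
6>2: swap(1,3), hi=2 ⇒ [2, 5, 20, 6, 11, 13, 14, 15, 17, 18, 4, 21, 3]
5>2: swap(1,2), hi=1 ⇒ [2, 20, 5, 6, 11, 13, 14, 15, 17, 18, 4, 21, 3]
20>2: swap(1,1), hi=0 ⇒ [2, 20, 5, 6, 11, 13, 14, 15, 17, 18, 4, 21, 3]
done. lo=0 hi=0; v=[2, 20, 5, 6, 11, 13, 14, 15, 17, 18, 4, 21, 3]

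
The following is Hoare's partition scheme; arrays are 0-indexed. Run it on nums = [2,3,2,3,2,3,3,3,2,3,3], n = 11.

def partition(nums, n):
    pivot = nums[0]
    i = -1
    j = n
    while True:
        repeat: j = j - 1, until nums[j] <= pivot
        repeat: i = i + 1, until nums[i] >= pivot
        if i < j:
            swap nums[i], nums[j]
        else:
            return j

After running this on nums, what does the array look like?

pivot = nums[0] = 2; i = -1, j = 11
j→8 (nums[8]=2≤2), i→0 (nums[0]=2≥2); i<j, swap → [2,3,2,3,2,3,3,3,2,3,3]
j→4 (nums[4]=2≤2), i→1 (nums[1]=3≥2); i<j, swap → [2,2,2,3,3,3,3,3,2,3,3]
j→2, i→2; i≥j, return j=2. nums = [2,2,2,3,3,3,3,3,2,3,3]

[2,2,2,3,3,3,3,3,2,3,3]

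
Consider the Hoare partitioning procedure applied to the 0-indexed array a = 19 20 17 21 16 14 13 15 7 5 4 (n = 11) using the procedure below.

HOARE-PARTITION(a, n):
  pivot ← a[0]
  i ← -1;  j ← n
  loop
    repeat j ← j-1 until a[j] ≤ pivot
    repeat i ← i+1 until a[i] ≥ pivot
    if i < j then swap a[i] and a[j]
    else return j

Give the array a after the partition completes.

pivot = a[0] = 19; i = -1, j = 11
j→10 (a[10]=4≤19), i→0 (a[0]=19≥19); i<j, swap → 4 20 17 21 16 14 13 15 7 5 19
j→9 (a[9]=5≤19), i→1 (a[1]=20≥19); i<j, swap → 4 5 17 21 16 14 13 15 7 20 19
j→8 (a[8]=7≤19), i→3 (a[3]=21≥19); i<j, swap → 4 5 17 7 16 14 13 15 21 20 19
j→7, i→8; i≥j, return j=7. a = 4 5 17 7 16 14 13 15 21 20 19

4 5 17 7 16 14 13 15 21 20 19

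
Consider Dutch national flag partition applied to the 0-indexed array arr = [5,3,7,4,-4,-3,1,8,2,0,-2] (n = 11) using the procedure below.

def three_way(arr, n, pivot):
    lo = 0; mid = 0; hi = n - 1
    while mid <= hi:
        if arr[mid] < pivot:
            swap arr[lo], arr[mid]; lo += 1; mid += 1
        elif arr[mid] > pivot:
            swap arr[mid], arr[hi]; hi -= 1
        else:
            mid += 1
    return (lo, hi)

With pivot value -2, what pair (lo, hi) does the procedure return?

(2, 2)

pivot = -2; lo=0, mid=0, hi=10
arr[mid]=5>-2: swap arr[0],arr[10]; hi=9 → [-2,3,7,4,-4,-3,1,8,2,0,5]
arr[mid]=-2=-2: mid=1
arr[mid]=3>-2: swap arr[1],arr[9]; hi=8 → [-2,0,7,4,-4,-3,1,8,2,3,5]
arr[mid]=0>-2: swap arr[1],arr[8]; hi=7 → [-2,2,7,4,-4,-3,1,8,0,3,5]
arr[mid]=2>-2: swap arr[1],arr[7]; hi=6 → [-2,8,7,4,-4,-3,1,2,0,3,5]
arr[mid]=8>-2: swap arr[1],arr[6]; hi=5 → [-2,1,7,4,-4,-3,8,2,0,3,5]
arr[mid]=1>-2: swap arr[1],arr[5]; hi=4 → [-2,-3,7,4,-4,1,8,2,0,3,5]
arr[mid]=-3<-2: swap arr[0],arr[1]; lo=1,mid=2 → [-3,-2,7,4,-4,1,8,2,0,3,5]
arr[mid]=7>-2: swap arr[2],arr[4]; hi=3 → [-3,-2,-4,4,7,1,8,2,0,3,5]
arr[mid]=-4<-2: swap arr[1],arr[2]; lo=2,mid=3 → [-3,-4,-2,4,7,1,8,2,0,3,5]
arr[mid]=4>-2: swap arr[3],arr[3]; hi=2 → [-3,-4,-2,4,7,1,8,2,0,3,5]
end: lo=2, hi=2; arr = [-3,-4,-2,4,7,1,8,2,0,3,5]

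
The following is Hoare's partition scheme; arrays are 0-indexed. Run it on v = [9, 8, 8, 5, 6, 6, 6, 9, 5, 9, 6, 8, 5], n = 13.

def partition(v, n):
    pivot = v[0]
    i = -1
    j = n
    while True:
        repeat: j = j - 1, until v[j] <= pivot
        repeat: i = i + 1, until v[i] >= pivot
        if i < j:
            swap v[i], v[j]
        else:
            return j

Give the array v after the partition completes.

[5, 8, 8, 5, 6, 6, 6, 8, 5, 6, 9, 9, 9]

pivot = v[0] = 9; i = -1, j = 13
j→12 (v[12]=5≤9), i→0 (v[0]=9≥9); i<j, swap → [5, 8, 8, 5, 6, 6, 6, 9, 5, 9, 6, 8, 9]
j→11 (v[11]=8≤9), i→7 (v[7]=9≥9); i<j, swap → [5, 8, 8, 5, 6, 6, 6, 8, 5, 9, 6, 9, 9]
j→10 (v[10]=6≤9), i→9 (v[9]=9≥9); i<j, swap → [5, 8, 8, 5, 6, 6, 6, 8, 5, 6, 9, 9, 9]
j→9, i→10; i≥j, return j=9. v = [5, 8, 8, 5, 6, 6, 6, 8, 5, 6, 9, 9, 9]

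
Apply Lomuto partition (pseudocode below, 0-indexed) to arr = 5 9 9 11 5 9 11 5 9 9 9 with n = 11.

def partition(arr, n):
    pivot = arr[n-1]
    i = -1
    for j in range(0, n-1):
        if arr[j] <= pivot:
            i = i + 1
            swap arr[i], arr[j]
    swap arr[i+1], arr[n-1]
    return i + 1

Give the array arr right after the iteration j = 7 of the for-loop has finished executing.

5 9 9 5 9 5 11 11 9 9 9

pivot = arr[10] = 9; i = -1
j=0: arr[0]=5 ≤ 9 → i=0, swap arr[0],arr[0] (no change) → 5 9 9 11 5 9 11 5 9 9 9
j=1: arr[1]=9 ≤ 9 → i=1, swap arr[1],arr[1] (no change) → 5 9 9 11 5 9 11 5 9 9 9
j=2: arr[2]=9 ≤ 9 → i=2, swap arr[2],arr[2] (no change) → 5 9 9 11 5 9 11 5 9 9 9
j=3: arr[3]=11 > 9 → no swap
j=4: arr[4]=5 ≤ 9 → i=3, swap arr[3],arr[4] → 5 9 9 5 11 9 11 5 9 9 9
j=5: arr[5]=9 ≤ 9 → i=4, swap arr[4],arr[5] → 5 9 9 5 9 11 11 5 9 9 9
j=6: arr[6]=11 > 9 → no swap
j=7: arr[7]=5 ≤ 9 → i=5, swap arr[5],arr[7] → 5 9 9 5 9 5 11 11 9 9 9
(after j=7) arr = 5 9 9 5 9 5 11 11 9 9 9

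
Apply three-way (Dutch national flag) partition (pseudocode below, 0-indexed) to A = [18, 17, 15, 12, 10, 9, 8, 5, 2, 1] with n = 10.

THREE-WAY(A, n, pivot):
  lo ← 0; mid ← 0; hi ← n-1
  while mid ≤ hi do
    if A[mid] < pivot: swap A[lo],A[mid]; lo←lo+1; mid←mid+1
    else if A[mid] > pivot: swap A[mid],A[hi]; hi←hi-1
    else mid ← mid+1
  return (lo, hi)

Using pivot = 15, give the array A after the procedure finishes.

pivot = 15; lo=0, mid=0, hi=9
A[mid]=18>15: swap A[0],A[9]; hi=8 → [1, 17, 15, 12, 10, 9, 8, 5, 2, 18]
A[mid]=1<15: swap A[0],A[0]; lo=1,mid=1 → [1, 17, 15, 12, 10, 9, 8, 5, 2, 18]
A[mid]=17>15: swap A[1],A[8]; hi=7 → [1, 2, 15, 12, 10, 9, 8, 5, 17, 18]
A[mid]=2<15: swap A[1],A[1]; lo=2,mid=2 → [1, 2, 15, 12, 10, 9, 8, 5, 17, 18]
A[mid]=15=15: mid=3
A[mid]=12<15: swap A[2],A[3]; lo=3,mid=4 → [1, 2, 12, 15, 10, 9, 8, 5, 17, 18]
A[mid]=10<15: swap A[3],A[4]; lo=4,mid=5 → [1, 2, 12, 10, 15, 9, 8, 5, 17, 18]
A[mid]=9<15: swap A[4],A[5]; lo=5,mid=6 → [1, 2, 12, 10, 9, 15, 8, 5, 17, 18]
A[mid]=8<15: swap A[5],A[6]; lo=6,mid=7 → [1, 2, 12, 10, 9, 8, 15, 5, 17, 18]
A[mid]=5<15: swap A[6],A[7]; lo=7,mid=8 → [1, 2, 12, 10, 9, 8, 5, 15, 17, 18]
end: lo=7, hi=7; A = [1, 2, 12, 10, 9, 8, 5, 15, 17, 18]

[1, 2, 12, 10, 9, 8, 5, 15, 17, 18]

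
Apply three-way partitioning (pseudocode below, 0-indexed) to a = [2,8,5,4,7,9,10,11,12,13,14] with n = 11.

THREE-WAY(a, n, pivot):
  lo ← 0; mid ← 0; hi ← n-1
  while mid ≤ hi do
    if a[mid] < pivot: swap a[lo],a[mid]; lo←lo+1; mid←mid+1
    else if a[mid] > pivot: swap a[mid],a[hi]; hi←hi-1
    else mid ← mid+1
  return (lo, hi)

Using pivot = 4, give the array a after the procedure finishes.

[2,4,5,7,9,10,11,12,13,14,8]

pivot = 4; lo=0, mid=0, hi=10
a[mid]=2<4: swap a[0],a[0]; lo=1,mid=1 → [2,8,5,4,7,9,10,11,12,13,14]
a[mid]=8>4: swap a[1],a[10]; hi=9 → [2,14,5,4,7,9,10,11,12,13,8]
a[mid]=14>4: swap a[1],a[9]; hi=8 → [2,13,5,4,7,9,10,11,12,14,8]
a[mid]=13>4: swap a[1],a[8]; hi=7 → [2,12,5,4,7,9,10,11,13,14,8]
a[mid]=12>4: swap a[1],a[7]; hi=6 → [2,11,5,4,7,9,10,12,13,14,8]
a[mid]=11>4: swap a[1],a[6]; hi=5 → [2,10,5,4,7,9,11,12,13,14,8]
a[mid]=10>4: swap a[1],a[5]; hi=4 → [2,9,5,4,7,10,11,12,13,14,8]
a[mid]=9>4: swap a[1],a[4]; hi=3 → [2,7,5,4,9,10,11,12,13,14,8]
a[mid]=7>4: swap a[1],a[3]; hi=2 → [2,4,5,7,9,10,11,12,13,14,8]
a[mid]=4=4: mid=2
a[mid]=5>4: swap a[2],a[2]; hi=1 → [2,4,5,7,9,10,11,12,13,14,8]
end: lo=1, hi=1; a = [2,4,5,7,9,10,11,12,13,14,8]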